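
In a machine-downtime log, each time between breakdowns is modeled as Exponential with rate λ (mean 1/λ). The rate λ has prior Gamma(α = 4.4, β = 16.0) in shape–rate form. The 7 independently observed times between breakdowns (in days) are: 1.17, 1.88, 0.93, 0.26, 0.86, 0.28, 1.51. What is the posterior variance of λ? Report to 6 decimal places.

0.021758

With a Gamma(shape α, rate β) prior on the exponential rate λ, the posterior after n observations with total T = Σxᵢ is Gamma(α+n, β+T).
Sum of observations T = 6.89 days; n = 7.
Posterior: Gamma(4.4+7, 16.0+6.89) = Gamma(11.4, 22.89).
Var = α/β² = 0.021758.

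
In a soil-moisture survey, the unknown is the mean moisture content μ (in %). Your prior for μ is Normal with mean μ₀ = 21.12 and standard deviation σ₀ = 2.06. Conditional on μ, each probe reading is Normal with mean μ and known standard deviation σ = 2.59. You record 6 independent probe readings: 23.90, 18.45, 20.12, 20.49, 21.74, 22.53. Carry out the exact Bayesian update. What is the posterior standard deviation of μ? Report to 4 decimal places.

0.9407

For Normal data with known variance σ², a Normal(μ₀, σ₀²) prior on μ is conjugate. Posterior precision = 1/σ₀² + n/σ²; posterior mean is the precision-weighted average of μ₀ and x̄.
σ₀² = 2.06² = 4.2436, σ² = 2.59² = 6.7081; σ² + n·σ₀² = 6.7081 + 6·4.2436 = 32.1697.
Posterior precision = 1/σ₀² + n/σ² = 1/4.2436 + 6/6.7081 = (σ² + n·σ₀²)/(σ₀²σ²) = 32.1697/(4.2436·6.7081); posterior variance σₙ² = σ₀²σ²/(σ² + n·σ₀²) = 4.2436·6.7081/32.1697 = 0.884885.
Posterior SD = √σₙ² = √(4.2436·6.7081/32.1697) = 0.9407.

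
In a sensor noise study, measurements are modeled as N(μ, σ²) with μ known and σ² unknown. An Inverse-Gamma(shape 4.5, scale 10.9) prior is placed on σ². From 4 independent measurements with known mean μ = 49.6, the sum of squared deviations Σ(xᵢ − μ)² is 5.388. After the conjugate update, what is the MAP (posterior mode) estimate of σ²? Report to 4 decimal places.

1.8125

With known mean μ and an Inverse-Gamma(α, β) prior on σ², the Normal likelihood is conjugate: posterior is Inv-Gamma(α + n/2, β + Σ(xᵢ−μ)²/2).
Posterior: Inv-Gamma(4.5 + 4/2, 10.9 + 5.388/2) = Inv-Gamma(6.50, 13.5940).
Mode = β/(α+1) = 13.5940/7.50 = 1.8125.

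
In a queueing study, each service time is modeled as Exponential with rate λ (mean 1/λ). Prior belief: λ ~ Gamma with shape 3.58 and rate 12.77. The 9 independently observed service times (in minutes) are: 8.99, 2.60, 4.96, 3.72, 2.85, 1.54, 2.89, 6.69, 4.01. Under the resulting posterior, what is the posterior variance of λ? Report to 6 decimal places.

0.004833

With a Gamma(shape α, rate β) prior on the exponential rate λ, the posterior after n observations with total T = Σxᵢ is Gamma(α+n, β+T).
Sum of observations T = 38.25 minutes; n = 9.
Posterior: Gamma(3.58+9, 12.77+38.25) = Gamma(12.58, 51.02).
Var = α/β² = 0.004833.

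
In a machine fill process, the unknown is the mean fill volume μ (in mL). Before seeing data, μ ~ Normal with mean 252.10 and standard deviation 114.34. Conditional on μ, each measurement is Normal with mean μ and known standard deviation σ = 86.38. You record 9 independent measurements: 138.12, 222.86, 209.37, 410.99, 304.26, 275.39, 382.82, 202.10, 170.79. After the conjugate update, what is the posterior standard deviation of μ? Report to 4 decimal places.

For Normal data with known variance σ², a Normal(μ₀, σ₀²) prior on μ is conjugate. Posterior precision = 1/σ₀² + n/σ²; posterior mean is the precision-weighted average of μ₀ and x̄.
σ₀² = 114.34² = 13073.6356, σ² = 86.38² = 7461.5044; σ² + n·σ₀² = 7461.5044 + 9·13073.6356 = 125124.2248.
Posterior precision = 1/σ₀² + n/σ² = 1/13073.6356 + 9/7461.5044 = (σ² + n·σ₀²)/(σ₀²σ²) = 125124.2248/(13073.6356·7461.5044); posterior variance σₙ² = σ₀²σ²/(σ² + n·σ₀²) = 13073.6356·7461.5044/125124.2248 = 779.617134.
Posterior SD = √σₙ² = √(13073.6356·7461.5044/125124.2248) = 27.9216.

27.9216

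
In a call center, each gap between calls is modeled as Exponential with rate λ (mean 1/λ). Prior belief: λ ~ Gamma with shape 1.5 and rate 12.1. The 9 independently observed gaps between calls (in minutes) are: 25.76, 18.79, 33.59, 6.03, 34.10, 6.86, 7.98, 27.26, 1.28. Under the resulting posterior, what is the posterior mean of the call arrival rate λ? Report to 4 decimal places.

With a Gamma(shape α, rate β) prior on the exponential rate λ, the posterior after n observations with total T = Σxᵢ is Gamma(α+n, β+T).
Sum of observations T = 161.65 minutes; n = 9.
Posterior: Gamma(1.5+9, 12.1+161.65) = Gamma(10.5, 173.75).
Posterior mean of λ = α/β = 10.5/173.75 = 0.0604.

0.0604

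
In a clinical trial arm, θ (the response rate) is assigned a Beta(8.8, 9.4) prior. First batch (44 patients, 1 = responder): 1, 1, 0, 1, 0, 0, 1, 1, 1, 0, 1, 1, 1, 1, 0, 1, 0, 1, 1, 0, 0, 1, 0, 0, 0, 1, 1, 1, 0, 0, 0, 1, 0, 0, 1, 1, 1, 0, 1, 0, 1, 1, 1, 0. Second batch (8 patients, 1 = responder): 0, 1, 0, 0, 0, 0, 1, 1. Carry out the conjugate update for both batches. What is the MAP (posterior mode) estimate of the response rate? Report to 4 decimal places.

The Beta prior is conjugate to a Binomial/Bernoulli likelihood; the update adds successes to α and failures to β.
After batch 1: Beta(8.8+25, 9.4+19) = Beta(33.8, 28.4).
After batch 2: Beta(33.8+3, 28.4+5) = Beta(36.8, 33.4).
Mode of Beta(a,b) for a,b>1 is (a−1)/(a+b−2) = 35.8/68.2 = 0.5249.

0.5249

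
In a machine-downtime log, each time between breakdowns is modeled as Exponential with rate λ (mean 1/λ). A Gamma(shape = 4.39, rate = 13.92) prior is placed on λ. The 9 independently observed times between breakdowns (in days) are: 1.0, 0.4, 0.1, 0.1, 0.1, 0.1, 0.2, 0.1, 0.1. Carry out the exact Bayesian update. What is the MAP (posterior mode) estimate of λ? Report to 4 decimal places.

With a Gamma(shape α, rate β) prior on the exponential rate λ, the posterior after n observations with total T = Σxᵢ is Gamma(α+n, β+T).
Sum of observations T = 2.2 days; n = 9.
Posterior: Gamma(4.39+9, 13.92+2.2) = Gamma(13.39, 16.12).
Mode = (α−1)/β = 0.7686.

0.7686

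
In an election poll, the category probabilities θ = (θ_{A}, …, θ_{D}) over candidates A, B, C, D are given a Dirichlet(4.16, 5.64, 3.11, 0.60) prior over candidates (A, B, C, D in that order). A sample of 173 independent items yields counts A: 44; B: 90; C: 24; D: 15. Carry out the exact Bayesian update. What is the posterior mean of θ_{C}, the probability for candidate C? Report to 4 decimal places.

The Dirichlet prior is conjugate to the Multinomial likelihood: each posterior αⱼ = prior αⱼ + observed count nⱼ.
Posterior concentration: (48.16, 95.64, 27.11, 15.60), total = 186.51.
E[θ_{C}|data] = α_{C}/Σα = 27.11/186.51 = 0.1454.

0.1454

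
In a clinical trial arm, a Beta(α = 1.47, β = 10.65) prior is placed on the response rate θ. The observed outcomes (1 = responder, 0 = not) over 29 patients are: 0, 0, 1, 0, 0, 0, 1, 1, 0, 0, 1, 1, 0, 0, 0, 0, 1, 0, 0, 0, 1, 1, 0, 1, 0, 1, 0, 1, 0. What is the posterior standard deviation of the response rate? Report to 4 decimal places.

The Beta prior is conjugate to a Binomial/Bernoulli likelihood; the update adds successes to α and failures to β.
Posterior: Beta(α+k, β+n−k) = Beta(1.47+11, 10.65+18) = Beta(12.47, 28.65).
Var = αβ/((α+β)²(α+β+1)) = 12.47·28.65/(41.12²·42.12) = 0.00501645; SD = √0.00501645 = 0.0708.

0.0708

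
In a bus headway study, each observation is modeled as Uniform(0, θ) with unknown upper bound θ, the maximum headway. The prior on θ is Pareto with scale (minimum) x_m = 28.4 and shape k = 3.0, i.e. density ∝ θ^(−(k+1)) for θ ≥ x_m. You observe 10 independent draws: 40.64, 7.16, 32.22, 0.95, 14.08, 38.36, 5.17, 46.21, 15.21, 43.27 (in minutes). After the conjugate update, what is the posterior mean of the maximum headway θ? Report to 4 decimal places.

50.0608

A Pareto(scale x_m, shape k) prior on the upper bound θ of Uniform(0, θ) is conjugate: posterior is Pareto(max(x_m, max xᵢ), k + n).
Sample maximum = 46.21; prior scale x_m = 28.4 → posterior scale = max = 46.21.
Posterior shape = 3.0 + 10 = 13.0.
E[θ|data] = k·x_m/(k−1) = 13.0·46.21/12.0 = 50.0608.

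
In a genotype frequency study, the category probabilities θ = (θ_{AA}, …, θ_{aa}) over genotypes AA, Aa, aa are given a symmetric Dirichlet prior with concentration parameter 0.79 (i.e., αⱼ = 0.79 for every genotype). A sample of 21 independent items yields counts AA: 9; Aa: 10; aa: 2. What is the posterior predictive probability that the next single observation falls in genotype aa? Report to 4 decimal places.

The Dirichlet prior is conjugate to the Multinomial likelihood: each posterior αⱼ = prior αⱼ + observed count nⱼ.
Posterior concentration: (9.79, 10.79, 2.79), total = 23.37.
P(next = aa | data) = α_{aa}/Σα = 0.1194.

0.1194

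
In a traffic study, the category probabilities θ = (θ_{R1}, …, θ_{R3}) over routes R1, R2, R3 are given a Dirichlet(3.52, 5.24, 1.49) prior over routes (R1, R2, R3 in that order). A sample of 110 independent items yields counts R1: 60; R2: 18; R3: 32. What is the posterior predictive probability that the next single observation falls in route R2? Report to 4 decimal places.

The Dirichlet prior is conjugate to the Multinomial likelihood: each posterior αⱼ = prior αⱼ + observed count nⱼ.
Posterior concentration: (63.52, 23.24, 33.49), total = 120.25.
P(next = R2 | data) = α_{R2}/Σα = 0.1933.

0.1933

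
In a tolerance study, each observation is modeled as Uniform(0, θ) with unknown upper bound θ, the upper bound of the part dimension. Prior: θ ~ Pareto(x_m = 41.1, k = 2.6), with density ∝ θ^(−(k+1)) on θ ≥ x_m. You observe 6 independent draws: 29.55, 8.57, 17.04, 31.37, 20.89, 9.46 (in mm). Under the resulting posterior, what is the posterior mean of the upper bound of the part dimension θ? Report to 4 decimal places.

A Pareto(scale x_m, shape k) prior on the upper bound θ of Uniform(0, θ) is conjugate: posterior is Pareto(max(x_m, max xᵢ), k + n).
Sample maximum = 31.37; prior scale x_m = 41.1 → posterior scale = max = 41.10.
Posterior shape = 2.6 + 6 = 8.6.
E[θ|data] = k·x_m/(k−1) = 8.6·41.10/7.6 = 46.5079.

46.5079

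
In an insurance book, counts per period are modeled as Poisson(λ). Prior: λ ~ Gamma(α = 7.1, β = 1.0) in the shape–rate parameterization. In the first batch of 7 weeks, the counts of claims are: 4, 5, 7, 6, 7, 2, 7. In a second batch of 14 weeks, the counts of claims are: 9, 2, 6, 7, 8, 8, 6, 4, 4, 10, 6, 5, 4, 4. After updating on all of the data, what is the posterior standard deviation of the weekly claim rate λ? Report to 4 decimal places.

0.5145

With a Gamma(shape α, rate β) prior, the Poisson likelihood is conjugate: the posterior is Gamma(α + ΣXᵢ, β + n).
Batch 1: sum of counts S = 38 over n = 7 weeks.
After batch 1: Gamma(α+S, β+n) = Gamma(7.1+38, 1.0+7) = Gamma(45.1, 8.0).
Batch 2: sum of counts S = 83 over n = 14 weeks.
After batch 2: Gamma(α+S, β+n) = Gamma(45.1+83, 8.0+14) = Gamma(128.1, 22.0).
SD = √α/β = √128.1/22.0 = 0.5145.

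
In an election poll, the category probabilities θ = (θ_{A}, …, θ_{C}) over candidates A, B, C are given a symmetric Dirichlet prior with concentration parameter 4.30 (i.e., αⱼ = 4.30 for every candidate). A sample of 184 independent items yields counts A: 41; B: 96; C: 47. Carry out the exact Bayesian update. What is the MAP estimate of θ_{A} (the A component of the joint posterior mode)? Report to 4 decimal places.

0.2285

The Dirichlet prior is conjugate to the Multinomial likelihood: each posterior αⱼ = prior αⱼ + observed count nⱼ.
Posterior concentration: (45.30, 100.30, 51.30), total = 196.90.
Joint mode component: (α_{A}−1)/(Σα−K) = 44.30/193.90 = 0.2285.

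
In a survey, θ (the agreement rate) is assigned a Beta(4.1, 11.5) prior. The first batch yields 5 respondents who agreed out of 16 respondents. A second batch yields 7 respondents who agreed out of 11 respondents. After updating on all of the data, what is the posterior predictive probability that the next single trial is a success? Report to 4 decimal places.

0.3779

The Beta prior is conjugate to a Binomial/Bernoulli likelihood; the update adds successes to α and failures to β.
After batch 1: Beta(4.1+5, 11.5+11) = Beta(9.1, 22.5).
After batch 2: Beta(9.1+7, 22.5+4) = Beta(16.1, 26.5).
For a single future Bernoulli trial, P(success | data) = α/(α+β) = 0.3779.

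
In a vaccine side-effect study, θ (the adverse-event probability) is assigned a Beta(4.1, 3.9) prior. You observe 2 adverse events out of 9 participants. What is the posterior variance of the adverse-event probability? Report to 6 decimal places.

The Beta prior is conjugate to a Binomial/Bernoulli likelihood; the update adds successes to α and failures to β.
Posterior: Beta(α+k, β+n−k) = Beta(4.1+2, 3.9+7) = Beta(6.1, 10.9).
Var = αβ/((α+β)²(α+β+1)) = 6.1·10.9/(17.0²·18.0) = 0.012782.

0.012782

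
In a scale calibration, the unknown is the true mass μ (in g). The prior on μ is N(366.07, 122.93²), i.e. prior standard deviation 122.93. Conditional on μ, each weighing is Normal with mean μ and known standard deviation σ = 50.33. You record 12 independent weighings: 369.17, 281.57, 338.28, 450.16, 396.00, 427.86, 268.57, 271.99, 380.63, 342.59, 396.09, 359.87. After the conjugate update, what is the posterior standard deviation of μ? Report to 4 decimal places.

For Normal data with known variance σ², a Normal(μ₀, σ₀²) prior on μ is conjugate. Posterior precision = 1/σ₀² + n/σ²; posterior mean is the precision-weighted average of μ₀ and x̄.
σ₀² = 122.93² = 15111.7849, σ² = 50.33² = 2533.1089; σ² + n·σ₀² = 2533.1089 + 12·15111.7849 = 183874.5277.
Posterior precision = 1/σ₀² + n/σ² = 1/15111.7849 + 12/2533.1089 = (σ² + n·σ₀²)/(σ₀²σ²) = 183874.5277/(15111.7849·2533.1089); posterior variance σₙ² = σ₀²σ²/(σ² + n·σ₀²) = 15111.7849·2533.1089/183874.5277 = 208.184338.
Posterior SD = √σₙ² = √(15111.7849·2533.1089/183874.5277) = 14.4286.

14.4286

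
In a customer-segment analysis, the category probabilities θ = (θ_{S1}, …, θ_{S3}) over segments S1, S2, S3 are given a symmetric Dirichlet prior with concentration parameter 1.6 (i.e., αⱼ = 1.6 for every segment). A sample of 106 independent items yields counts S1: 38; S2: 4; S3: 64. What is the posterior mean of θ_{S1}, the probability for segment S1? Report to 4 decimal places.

The Dirichlet prior is conjugate to the Multinomial likelihood: each posterior αⱼ = prior αⱼ + observed count nⱼ.
Posterior concentration: (39.6, 5.6, 65.6), total = 110.8.
E[θ_{S1}|data] = α_{S1}/Σα = 39.6/110.8 = 0.3574.

0.3574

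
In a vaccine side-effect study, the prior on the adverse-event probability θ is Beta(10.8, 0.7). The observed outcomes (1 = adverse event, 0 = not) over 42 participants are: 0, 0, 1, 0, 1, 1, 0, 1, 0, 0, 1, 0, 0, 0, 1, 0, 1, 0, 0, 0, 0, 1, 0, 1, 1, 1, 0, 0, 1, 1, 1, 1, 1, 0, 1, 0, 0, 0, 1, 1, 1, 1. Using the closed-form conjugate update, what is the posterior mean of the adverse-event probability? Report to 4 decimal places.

The Beta prior is conjugate to a Binomial/Bernoulli likelihood; the update adds successes to α and failures to β.
Posterior: Beta(α+k, β+n−k) = Beta(10.8+21, 0.7+21) = Beta(31.8, 21.7).
Posterior mean = α/(α+β) = 31.8/53.5 = 0.5944.

0.5944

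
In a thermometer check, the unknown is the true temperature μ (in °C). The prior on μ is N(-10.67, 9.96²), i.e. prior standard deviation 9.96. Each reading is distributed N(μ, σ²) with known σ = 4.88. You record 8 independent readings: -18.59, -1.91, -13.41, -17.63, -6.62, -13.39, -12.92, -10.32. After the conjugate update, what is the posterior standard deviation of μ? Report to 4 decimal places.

For Normal data with known variance σ², a Normal(μ₀, σ₀²) prior on μ is conjugate. Posterior precision = 1/σ₀² + n/σ²; posterior mean is the precision-weighted average of μ₀ and x̄.
σ₀² = 9.96² = 99.2016, σ² = 4.88² = 23.8144; σ² + n·σ₀² = 23.8144 + 8·99.2016 = 817.4272.
Posterior precision = 1/σ₀² + n/σ² = 1/99.2016 + 8/23.8144 = (σ² + n·σ₀²)/(σ₀²σ²) = 817.4272/(99.2016·23.8144); posterior variance σₙ² = σ₀²σ²/(σ² + n·σ₀²) = 99.2016·23.8144/817.4272 = 2.890076.
Posterior SD = √σₙ² = √(99.2016·23.8144/817.4272) = 1.7000.

1.7000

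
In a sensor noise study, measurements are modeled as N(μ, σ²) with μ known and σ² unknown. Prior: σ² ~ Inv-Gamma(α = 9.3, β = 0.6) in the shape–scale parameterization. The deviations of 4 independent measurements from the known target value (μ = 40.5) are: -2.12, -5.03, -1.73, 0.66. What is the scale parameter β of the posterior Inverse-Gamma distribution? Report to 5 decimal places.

17.21190

With known mean μ and an Inverse-Gamma(α, β) prior on σ², the Normal likelihood is conjugate: posterior is Inv-Gamma(α + n/2, β + Σ(xᵢ−μ)²/2).
Σ(xᵢ−μ)² = (-2.12)² + (-5.03)² + (-1.73)² + (0.66)² = 33.2238.
Posterior: Inv-Gamma(9.3 + 4/2, 0.6 + 33.2238/2) = Inv-Gamma(11.30, 17.21190).
Posterior β = 17.21190.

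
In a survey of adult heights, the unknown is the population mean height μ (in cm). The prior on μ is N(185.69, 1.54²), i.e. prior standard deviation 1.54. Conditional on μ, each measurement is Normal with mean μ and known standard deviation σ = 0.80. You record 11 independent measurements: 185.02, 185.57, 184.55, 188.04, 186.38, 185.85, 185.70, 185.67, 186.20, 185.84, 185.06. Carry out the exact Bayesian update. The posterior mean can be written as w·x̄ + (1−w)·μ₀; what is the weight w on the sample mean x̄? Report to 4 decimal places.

0.9761

For Normal data with known variance σ², a Normal(μ₀, σ₀²) prior on μ is conjugate. Posterior precision = 1/σ₀² + n/σ²; posterior mean is the precision-weighted average of μ₀ and x̄.
σ₀² = 1.54² = 2.3716, σ² = 0.80² = 0.64. Prior precision 1/σ₀² = 1/2.3716; data precision n/σ² = 11/0.64.
w = (n/σ²)/(1/σ₀² + n/σ²) = n·σ₀²/(σ² + n·σ₀²) = 11·2.3716/(0.64 + 11·2.3716) = 26.0876/26.7276 = 0.9761.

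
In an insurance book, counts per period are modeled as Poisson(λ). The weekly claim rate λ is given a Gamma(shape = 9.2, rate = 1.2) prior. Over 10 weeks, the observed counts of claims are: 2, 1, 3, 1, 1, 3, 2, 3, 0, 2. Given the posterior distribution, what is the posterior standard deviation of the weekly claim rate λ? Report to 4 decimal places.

0.4657

With a Gamma(shape α, rate β) prior, the Poisson likelihood is conjugate: the posterior is Gamma(α + ΣXᵢ, β + n).
Sum of counts S = 18 over n = 10 weeks.
Posterior: Gamma(α+S, β+n) = Gamma(9.2+18, 1.2+10) = Gamma(27.2, 11.2).
SD = √α/β = √27.2/11.2 = 0.4657.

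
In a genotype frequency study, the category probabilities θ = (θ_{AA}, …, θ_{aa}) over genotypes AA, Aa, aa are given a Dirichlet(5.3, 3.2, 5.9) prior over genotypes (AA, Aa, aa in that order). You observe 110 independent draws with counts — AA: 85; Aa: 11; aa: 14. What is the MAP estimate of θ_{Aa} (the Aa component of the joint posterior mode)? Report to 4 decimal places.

0.1087

The Dirichlet prior is conjugate to the Multinomial likelihood: each posterior αⱼ = prior αⱼ + observed count nⱼ.
Posterior concentration: (90.3, 14.2, 19.9), total = 124.4.
Joint mode component: (α_{Aa}−1)/(Σα−K) = 13.2/121.4 = 0.1087.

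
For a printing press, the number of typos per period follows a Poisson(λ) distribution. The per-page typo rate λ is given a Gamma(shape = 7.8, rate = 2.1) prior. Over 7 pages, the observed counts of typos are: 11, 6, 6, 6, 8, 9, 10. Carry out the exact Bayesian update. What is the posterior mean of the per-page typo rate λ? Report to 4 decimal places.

With a Gamma(shape α, rate β) prior, the Poisson likelihood is conjugate: the posterior is Gamma(α + ΣXᵢ, β + n).
Sum of counts S = 56 over n = 7 pages.
Posterior: Gamma(α+S, β+n) = Gamma(7.8+56, 2.1+7) = Gamma(63.8, 9.1).
Posterior mean = α/β = 63.8/9.1 = 7.0110.

7.0110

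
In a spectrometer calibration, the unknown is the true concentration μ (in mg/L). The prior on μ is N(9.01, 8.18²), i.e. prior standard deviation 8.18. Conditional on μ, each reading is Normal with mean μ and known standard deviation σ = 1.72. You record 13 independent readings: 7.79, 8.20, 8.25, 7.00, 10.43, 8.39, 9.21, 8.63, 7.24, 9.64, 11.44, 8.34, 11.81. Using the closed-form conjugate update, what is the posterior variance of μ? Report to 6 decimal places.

0.226798

For Normal data with known variance σ², a Normal(μ₀, σ₀²) prior on μ is conjugate. Posterior precision = 1/σ₀² + n/σ²; posterior mean is the precision-weighted average of μ₀ and x̄.
σ₀² = 8.18² = 66.9124, σ² = 1.72² = 2.9584; σ² + n·σ₀² = 2.9584 + 13·66.9124 = 872.8196.
Posterior precision = 1/σ₀² + n/σ² = 1/66.9124 + 13/2.9584 = (σ² + n·σ₀²)/(σ₀²σ²) = 872.8196/(66.9124·2.9584); posterior variance σₙ² = σ₀²σ²/(σ² + n·σ₀²) = 66.9124·2.9584/872.8196 = 0.226798.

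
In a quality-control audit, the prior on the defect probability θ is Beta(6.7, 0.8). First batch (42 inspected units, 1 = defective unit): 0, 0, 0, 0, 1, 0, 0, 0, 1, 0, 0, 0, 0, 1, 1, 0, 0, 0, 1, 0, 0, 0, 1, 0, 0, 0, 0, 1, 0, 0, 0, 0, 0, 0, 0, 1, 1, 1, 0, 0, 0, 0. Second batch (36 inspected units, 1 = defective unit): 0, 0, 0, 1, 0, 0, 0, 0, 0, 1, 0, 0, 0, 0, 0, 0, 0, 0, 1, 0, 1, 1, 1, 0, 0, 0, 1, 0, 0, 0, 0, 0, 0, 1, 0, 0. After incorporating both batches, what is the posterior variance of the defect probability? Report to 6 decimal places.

0.002375

The Beta prior is conjugate to a Binomial/Bernoulli likelihood; the update adds successes to α and failures to β.
After batch 1: Beta(6.7+10, 0.8+32) = Beta(16.7, 32.8).
After batch 2: Beta(16.7+8, 32.8+28) = Beta(24.7, 60.8).
Var = αβ/((α+β)²(α+β+1)) = 24.7·60.8/(85.5²·86.5) = 0.002375.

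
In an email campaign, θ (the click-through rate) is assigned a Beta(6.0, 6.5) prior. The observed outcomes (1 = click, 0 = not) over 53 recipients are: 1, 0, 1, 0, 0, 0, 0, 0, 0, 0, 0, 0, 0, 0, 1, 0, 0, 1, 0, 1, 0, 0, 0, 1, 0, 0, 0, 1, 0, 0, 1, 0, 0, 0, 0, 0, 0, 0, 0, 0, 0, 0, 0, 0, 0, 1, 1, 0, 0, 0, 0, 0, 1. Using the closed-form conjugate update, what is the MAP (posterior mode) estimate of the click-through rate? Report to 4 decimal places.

0.2520

The Beta prior is conjugate to a Binomial/Bernoulli likelihood; the update adds successes to α and failures to β.
Posterior: Beta(α+k, β+n−k) = Beta(6.0+11, 6.5+42) = Beta(17.0, 48.5).
Mode of Beta(a,b) for a,b>1 is (a−1)/(a+b−2) = 16.0/63.5 = 0.2520.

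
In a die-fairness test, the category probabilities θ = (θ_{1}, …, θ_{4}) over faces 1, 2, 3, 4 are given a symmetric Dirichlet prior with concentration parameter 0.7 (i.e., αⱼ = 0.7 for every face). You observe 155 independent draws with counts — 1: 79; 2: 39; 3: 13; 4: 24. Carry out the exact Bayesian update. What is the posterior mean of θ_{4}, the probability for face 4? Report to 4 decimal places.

0.1565

The Dirichlet prior is conjugate to the Multinomial likelihood: each posterior αⱼ = prior αⱼ + observed count nⱼ.
Posterior concentration: (79.7, 39.7, 13.7, 24.7), total = 157.8.
E[θ_{4}|data] = α_{4}/Σα = 24.7/157.8 = 0.1565.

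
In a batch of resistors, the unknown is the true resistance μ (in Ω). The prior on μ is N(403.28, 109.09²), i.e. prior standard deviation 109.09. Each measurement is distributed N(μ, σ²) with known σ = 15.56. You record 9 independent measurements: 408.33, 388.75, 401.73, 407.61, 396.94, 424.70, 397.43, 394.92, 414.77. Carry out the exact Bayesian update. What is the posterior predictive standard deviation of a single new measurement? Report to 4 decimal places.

16.3998

For Normal data with known variance σ², a Normal(μ₀, σ₀²) prior on μ is conjugate. Posterior precision = 1/σ₀² + n/σ²; posterior mean is the precision-weighted average of μ₀ and x̄.
σ₀² = 109.09² = 11900.6281, σ² = 15.56² = 242.1136; σ² + n·σ₀² = 242.1136 + 9·11900.6281 = 107347.7665.
Posterior precision = 1/σ₀² + n/σ² = 1/11900.6281 + 9/242.1136 = (σ² + n·σ₀²)/(σ₀²σ²) = 107347.7665/(11900.6281·242.1136); posterior variance σₙ² = σ₀²σ²/(σ² + n·σ₀²) = 11900.6281·242.1136/107347.7665 = 26.840837.
Predictive variance for one new observation = σₙ² + σ² = 11900.6281·242.1136/107347.7665 + 242.1136 = σ²·(σ₀² + 107347.7665)/107347.7665 = 242.1136·119248.3946/107347.7665 = 268.954437; SD = √(242.1136·119248.3946/107347.7665) = 16.3998.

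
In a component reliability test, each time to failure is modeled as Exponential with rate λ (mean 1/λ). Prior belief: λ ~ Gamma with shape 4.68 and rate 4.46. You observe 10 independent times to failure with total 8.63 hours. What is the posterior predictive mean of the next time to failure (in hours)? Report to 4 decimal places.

0.9569

With a Gamma(shape α, rate β) prior on the exponential rate λ, the posterior after n observations with total T = Σxᵢ is Gamma(α+n, β+T).
Posterior: Gamma(4.68+10, 4.46+8.63) = Gamma(14.68, 13.09).
The predictive distribution for the next observation is Lomax; its mean is β/(α−1) = 13.09/13.68 = 0.9569.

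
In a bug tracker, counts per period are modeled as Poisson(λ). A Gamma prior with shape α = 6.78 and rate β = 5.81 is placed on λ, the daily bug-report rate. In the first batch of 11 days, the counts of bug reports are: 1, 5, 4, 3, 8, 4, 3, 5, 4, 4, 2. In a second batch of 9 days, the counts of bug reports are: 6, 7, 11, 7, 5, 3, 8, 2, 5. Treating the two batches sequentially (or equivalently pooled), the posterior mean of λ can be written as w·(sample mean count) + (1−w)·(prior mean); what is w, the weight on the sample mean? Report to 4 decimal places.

With a Gamma(shape α, rate β) prior, the Poisson likelihood is conjugate: the posterior is Gamma(α + ΣXᵢ, β + n).
Total number of days: n = 11 + 9 = 20.
Posterior mean = (α₀+S)/(β₀+n) = [n/(β₀+n)]·(S/n) + [β₀/(β₀+n)]·(α₀/β₀), so only n and β₀ enter the weight.
Weight on data w = n/(β₀+n) = 20/(5.81+20) = 20/25.81 = 0.7749.

0.7749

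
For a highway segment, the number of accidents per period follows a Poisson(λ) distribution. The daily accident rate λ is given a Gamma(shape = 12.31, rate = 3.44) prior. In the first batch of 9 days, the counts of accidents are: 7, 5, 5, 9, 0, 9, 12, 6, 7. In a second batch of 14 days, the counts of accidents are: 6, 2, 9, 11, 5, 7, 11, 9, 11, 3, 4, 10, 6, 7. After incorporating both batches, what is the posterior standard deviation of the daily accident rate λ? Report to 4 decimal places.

0.4979

With a Gamma(shape α, rate β) prior, the Poisson likelihood is conjugate: the posterior is Gamma(α + ΣXᵢ, β + n).
Batch 1: sum of counts S = 60 over n = 9 days.
After batch 1: Gamma(α+S, β+n) = Gamma(12.31+60, 3.44+9) = Gamma(72.31, 12.44).
Batch 2: sum of counts S = 101 over n = 14 days.
After batch 2: Gamma(α+S, β+n) = Gamma(72.31+101, 12.44+14) = Gamma(173.31, 26.44).
SD = √α/β = √173.31/26.44 = 0.4979.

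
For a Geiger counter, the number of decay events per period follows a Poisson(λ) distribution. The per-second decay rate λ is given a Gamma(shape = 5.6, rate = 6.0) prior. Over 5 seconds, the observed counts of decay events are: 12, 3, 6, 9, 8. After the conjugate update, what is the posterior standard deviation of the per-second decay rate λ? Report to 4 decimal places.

With a Gamma(shape α, rate β) prior, the Poisson likelihood is conjugate: the posterior is Gamma(α + ΣXᵢ, β + n).
Sum of counts S = 38 over n = 5 seconds.
Posterior: Gamma(α+S, β+n) = Gamma(5.6+38, 6.0+5) = Gamma(43.6, 11.0).
SD = √α/β = √43.6/11.0 = 0.6003.

0.6003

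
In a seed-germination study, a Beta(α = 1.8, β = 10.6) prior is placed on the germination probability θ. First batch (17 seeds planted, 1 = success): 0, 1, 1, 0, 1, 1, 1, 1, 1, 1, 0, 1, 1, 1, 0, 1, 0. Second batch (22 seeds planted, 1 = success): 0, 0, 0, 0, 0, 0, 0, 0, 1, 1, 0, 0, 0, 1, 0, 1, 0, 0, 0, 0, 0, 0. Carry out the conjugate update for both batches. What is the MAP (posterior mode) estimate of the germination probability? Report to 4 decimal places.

The Beta prior is conjugate to a Binomial/Bernoulli likelihood; the update adds successes to α and failures to β.
After batch 1: Beta(1.8+12, 10.6+5) = Beta(13.8, 15.6).
After batch 2: Beta(13.8+4, 15.6+18) = Beta(17.8, 33.6).
Mode of Beta(a,b) for a,b>1 is (a−1)/(a+b−2) = 16.8/49.4 = 0.3401.

0.3401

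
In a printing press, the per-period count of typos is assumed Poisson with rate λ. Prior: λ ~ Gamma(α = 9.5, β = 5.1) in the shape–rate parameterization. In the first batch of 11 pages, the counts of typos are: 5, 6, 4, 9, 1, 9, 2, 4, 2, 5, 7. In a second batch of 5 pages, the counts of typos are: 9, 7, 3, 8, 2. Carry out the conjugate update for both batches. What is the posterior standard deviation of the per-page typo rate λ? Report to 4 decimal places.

With a Gamma(shape α, rate β) prior, the Poisson likelihood is conjugate: the posterior is Gamma(α + ΣXᵢ, β + n).
Batch 1: sum of counts S = 54 over n = 11 pages.
After batch 1: Gamma(α+S, β+n) = Gamma(9.5+54, 5.1+11) = Gamma(63.5, 16.1).
Batch 2: sum of counts S = 29 over n = 5 pages.
After batch 2: Gamma(α+S, β+n) = Gamma(63.5+29, 16.1+5) = Gamma(92.5, 21.1).
SD = √α/β = √92.5/21.1 = 0.4558.

0.4558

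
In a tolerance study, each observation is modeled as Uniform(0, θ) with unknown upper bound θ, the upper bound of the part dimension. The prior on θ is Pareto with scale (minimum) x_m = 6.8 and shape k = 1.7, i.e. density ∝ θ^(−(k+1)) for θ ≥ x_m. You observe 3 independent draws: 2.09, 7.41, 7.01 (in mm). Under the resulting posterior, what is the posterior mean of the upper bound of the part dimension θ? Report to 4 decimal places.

A Pareto(scale x_m, shape k) prior on the upper bound θ of Uniform(0, θ) is conjugate: posterior is Pareto(max(x_m, max xᵢ), k + n).
Sample maximum = 7.41; prior scale x_m = 6.8 → posterior scale = max = 7.41.
Posterior shape = 1.7 + 3 = 4.7.
E[θ|data] = k·x_m/(k−1) = 4.7·7.41/3.7 = 9.4127.

9.4127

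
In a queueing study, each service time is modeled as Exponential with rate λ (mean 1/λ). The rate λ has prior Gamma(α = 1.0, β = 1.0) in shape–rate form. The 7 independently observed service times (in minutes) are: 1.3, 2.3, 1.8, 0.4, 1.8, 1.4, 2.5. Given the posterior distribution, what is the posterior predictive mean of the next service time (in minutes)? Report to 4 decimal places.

With a Gamma(shape α, rate β) prior on the exponential rate λ, the posterior after n observations with total T = Σxᵢ is Gamma(α+n, β+T).
Sum of observations T = 11.5 minutes; n = 7.
Posterior: Gamma(1.0+7, 1.0+11.5) = Gamma(8.0, 12.5).
The predictive distribution for the next observation is Lomax; its mean is β/(α−1) = 12.5/7.0 = 1.7857.

1.7857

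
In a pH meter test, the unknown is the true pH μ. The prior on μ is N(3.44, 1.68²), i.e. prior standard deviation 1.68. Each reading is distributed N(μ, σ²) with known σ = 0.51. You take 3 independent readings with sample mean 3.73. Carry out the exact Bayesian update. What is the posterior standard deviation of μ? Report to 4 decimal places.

For Normal data with known variance σ², a Normal(μ₀, σ₀²) prior on μ is conjugate. Posterior precision = 1/σ₀² + n/σ²; posterior mean is the precision-weighted average of μ₀ and x̄.
σ₀² = 1.68² = 2.8224, σ² = 0.51² = 0.2601; σ² + n·σ₀² = 0.2601 + 3·2.8224 = 8.7273.
Posterior precision = 1/σ₀² + n/σ² = 1/2.8224 + 3/0.2601 = (σ² + n·σ₀²)/(σ₀²σ²) = 8.7273/(2.8224·0.2601); posterior variance σₙ² = σ₀²σ²/(σ² + n·σ₀²) = 2.8224·0.2601/8.7273 = 0.084116.
Posterior SD = √σₙ² = √(2.8224·0.2601/8.7273) = 0.2900.

0.2900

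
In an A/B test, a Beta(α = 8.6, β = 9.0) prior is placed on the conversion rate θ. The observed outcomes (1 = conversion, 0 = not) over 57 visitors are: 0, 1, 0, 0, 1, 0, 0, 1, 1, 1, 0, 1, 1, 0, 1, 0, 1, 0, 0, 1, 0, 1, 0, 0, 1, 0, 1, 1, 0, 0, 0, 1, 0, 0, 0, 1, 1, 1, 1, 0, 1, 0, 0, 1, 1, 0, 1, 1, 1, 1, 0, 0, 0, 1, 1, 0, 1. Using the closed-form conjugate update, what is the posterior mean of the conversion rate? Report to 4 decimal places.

The Beta prior is conjugate to a Binomial/Bernoulli likelihood; the update adds successes to α and failures to β.
Posterior: Beta(α+k, β+n−k) = Beta(8.6+29, 9.0+28) = Beta(37.6, 37.0).
Posterior mean = α/(α+β) = 37.6/74.6 = 0.5040.

0.5040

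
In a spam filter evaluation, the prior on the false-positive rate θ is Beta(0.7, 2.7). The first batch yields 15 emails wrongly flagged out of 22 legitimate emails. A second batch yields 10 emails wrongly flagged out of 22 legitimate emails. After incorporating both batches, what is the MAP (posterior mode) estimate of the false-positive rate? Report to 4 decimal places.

0.5441

The Beta prior is conjugate to a Binomial/Bernoulli likelihood; the update adds successes to α and failures to β.
After batch 1: Beta(0.7+15, 2.7+7) = Beta(15.7, 9.7).
After batch 2: Beta(15.7+10, 9.7+12) = Beta(25.7, 21.7).
Mode of Beta(a,b) for a,b>1 is (a−1)/(a+b−2) = 24.7/45.4 = 0.5441.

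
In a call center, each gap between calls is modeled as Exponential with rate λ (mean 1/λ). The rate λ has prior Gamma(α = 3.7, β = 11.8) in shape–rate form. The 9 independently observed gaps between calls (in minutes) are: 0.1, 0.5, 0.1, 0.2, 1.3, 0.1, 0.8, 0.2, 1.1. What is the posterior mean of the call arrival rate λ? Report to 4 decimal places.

With a Gamma(shape α, rate β) prior on the exponential rate λ, the posterior after n observations with total T = Σxᵢ is Gamma(α+n, β+T).
Sum of observations T = 4.4 minutes; n = 9.
Posterior: Gamma(3.7+9, 11.8+4.4) = Gamma(12.7, 16.2).
Posterior mean of λ = α/β = 12.7/16.2 = 0.7840.

0.7840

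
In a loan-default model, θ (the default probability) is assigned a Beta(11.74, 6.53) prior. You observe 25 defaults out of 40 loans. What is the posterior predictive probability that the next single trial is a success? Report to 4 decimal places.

The Beta prior is conjugate to a Binomial/Bernoulli likelihood; the update adds successes to α and failures to β.
Posterior: Beta(α+k, β+n−k) = Beta(11.74+25, 6.53+15) = Beta(36.74, 21.53).
For a single future Bernoulli trial, P(success | data) = α/(α+β) = 0.6305.

0.6305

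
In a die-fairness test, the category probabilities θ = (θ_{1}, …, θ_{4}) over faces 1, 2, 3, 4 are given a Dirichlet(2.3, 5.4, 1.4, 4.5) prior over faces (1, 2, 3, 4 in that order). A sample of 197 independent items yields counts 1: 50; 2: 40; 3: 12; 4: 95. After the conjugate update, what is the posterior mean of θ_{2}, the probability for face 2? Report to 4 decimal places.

The Dirichlet prior is conjugate to the Multinomial likelihood: each posterior αⱼ = prior αⱼ + observed count nⱼ.
Posterior concentration: (52.3, 45.4, 13.4, 99.5), total = 210.6.
E[θ_{2}|data] = α_{2}/Σα = 45.4/210.6 = 0.2156.

0.2156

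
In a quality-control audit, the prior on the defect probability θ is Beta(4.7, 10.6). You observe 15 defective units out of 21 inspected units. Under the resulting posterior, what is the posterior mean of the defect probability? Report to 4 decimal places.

The Beta prior is conjugate to a Binomial/Bernoulli likelihood; the update adds successes to α and failures to β.
Posterior: Beta(α+k, β+n−k) = Beta(4.7+15, 10.6+6) = Beta(19.7, 16.6).
Posterior mean = α/(α+β) = 19.7/36.3 = 0.5427.

0.5427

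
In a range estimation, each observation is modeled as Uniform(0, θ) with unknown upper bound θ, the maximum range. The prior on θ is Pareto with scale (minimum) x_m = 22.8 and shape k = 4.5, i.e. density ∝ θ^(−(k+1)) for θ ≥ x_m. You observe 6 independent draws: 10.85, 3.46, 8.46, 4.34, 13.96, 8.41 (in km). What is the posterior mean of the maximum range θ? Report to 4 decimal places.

25.2000

A Pareto(scale x_m, shape k) prior on the upper bound θ of Uniform(0, θ) is conjugate: posterior is Pareto(max(x_m, max xᵢ), k + n).
Sample maximum = 13.96; prior scale x_m = 22.8 → posterior scale = max = 22.80.
Posterior shape = 4.5 + 6 = 10.5.
E[θ|data] = k·x_m/(k−1) = 10.5·22.80/9.5 = 25.2000.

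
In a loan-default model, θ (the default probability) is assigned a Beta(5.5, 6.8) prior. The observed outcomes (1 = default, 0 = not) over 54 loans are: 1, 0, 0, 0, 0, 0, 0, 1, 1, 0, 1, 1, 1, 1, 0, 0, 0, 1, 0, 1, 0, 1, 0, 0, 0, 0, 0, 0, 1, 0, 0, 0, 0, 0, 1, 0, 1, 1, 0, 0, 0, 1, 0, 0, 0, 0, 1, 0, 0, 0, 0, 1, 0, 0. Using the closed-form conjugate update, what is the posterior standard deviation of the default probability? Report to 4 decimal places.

The Beta prior is conjugate to a Binomial/Bernoulli likelihood; the update adds successes to α and failures to β.
Posterior: Beta(α+k, β+n−k) = Beta(5.5+17, 6.8+37) = Beta(22.5, 43.8).
Var = αβ/((α+β)²(α+β+1)) = 22.5·43.8/(66.3²·67.3) = 0.00333131; SD = √0.00333131 = 0.0577.

0.0577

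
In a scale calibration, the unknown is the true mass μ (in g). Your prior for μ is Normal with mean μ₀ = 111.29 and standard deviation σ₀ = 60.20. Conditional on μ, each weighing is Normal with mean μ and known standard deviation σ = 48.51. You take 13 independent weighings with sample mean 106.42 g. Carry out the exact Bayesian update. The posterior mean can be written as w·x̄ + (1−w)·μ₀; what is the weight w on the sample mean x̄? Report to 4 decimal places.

0.9524

For Normal data with known variance σ², a Normal(μ₀, σ₀²) prior on μ is conjugate. Posterior precision = 1/σ₀² + n/σ²; posterior mean is the precision-weighted average of μ₀ and x̄.
σ₀² = 60.20² = 3624.04, σ² = 48.51² = 2353.2201. Prior precision 1/σ₀² = 1/3624.04; data precision n/σ² = 13/2353.2201.
w = (n/σ²)/(1/σ₀² + n/σ²) = n·σ₀²/(σ² + n·σ₀²) = 13·3624.04/(2353.2201 + 13·3624.04) = 47112.52/49465.7401 = 0.9524.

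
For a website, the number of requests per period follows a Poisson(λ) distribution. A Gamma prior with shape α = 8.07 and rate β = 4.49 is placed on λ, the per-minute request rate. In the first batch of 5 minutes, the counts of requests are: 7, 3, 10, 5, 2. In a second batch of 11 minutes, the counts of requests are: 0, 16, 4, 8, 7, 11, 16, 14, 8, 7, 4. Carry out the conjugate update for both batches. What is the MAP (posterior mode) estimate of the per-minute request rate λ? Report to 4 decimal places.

6.2992

With a Gamma(shape α, rate β) prior, the Poisson likelihood is conjugate: the posterior is Gamma(α + ΣXᵢ, β + n).
Batch 1: sum of counts S = 27 over n = 5 minutes.
After batch 1: Gamma(α+S, β+n) = Gamma(8.07+27, 4.49+5) = Gamma(35.07, 9.49).
Batch 2: sum of counts S = 95 over n = 11 minutes.
After batch 2: Gamma(α+S, β+n) = Gamma(35.07+95, 9.49+11) = Gamma(130.07, 20.49).
Mode of Gamma(α,β) for α≥1 is (α−1)/β = 129.07/20.49 = 6.2992.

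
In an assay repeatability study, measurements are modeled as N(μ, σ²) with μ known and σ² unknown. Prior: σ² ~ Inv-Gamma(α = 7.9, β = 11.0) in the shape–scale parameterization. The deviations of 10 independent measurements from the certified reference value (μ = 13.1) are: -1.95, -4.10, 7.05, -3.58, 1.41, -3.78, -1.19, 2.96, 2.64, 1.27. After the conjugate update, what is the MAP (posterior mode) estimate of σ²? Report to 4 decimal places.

5.0420

With known mean μ and an Inverse-Gamma(α, β) prior on σ², the Normal likelihood is conjugate: posterior is Inv-Gamma(α + n/2, β + Σ(xᵢ−μ)²/2).
Σ(xᵢ−μ)² = (-1.95)² + (-4.10)² + (7.05)² + (-3.58)² + (1.41)² + (-3.78)² + (-1.19)² + (2.96)² + (2.64)² + (1.27)² = 118.1681.
Posterior: Inv-Gamma(7.9 + 10/2, 11.0 + 118.1681/2) = Inv-Gamma(12.90, 70.08405).
Mode = β/(α+1) = 70.08405/13.90 = 5.0420.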